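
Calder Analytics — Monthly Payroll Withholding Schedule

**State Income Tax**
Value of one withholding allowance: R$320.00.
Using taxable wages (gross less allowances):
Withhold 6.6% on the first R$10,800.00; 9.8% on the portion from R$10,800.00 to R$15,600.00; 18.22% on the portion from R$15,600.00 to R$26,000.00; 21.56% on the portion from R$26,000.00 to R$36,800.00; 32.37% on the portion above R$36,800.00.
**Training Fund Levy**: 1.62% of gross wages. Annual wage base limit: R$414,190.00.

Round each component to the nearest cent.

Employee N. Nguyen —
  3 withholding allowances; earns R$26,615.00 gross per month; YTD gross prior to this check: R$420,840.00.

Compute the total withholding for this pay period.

State Income Tax: taxable = R$26,615.00 − 3×R$320.00 = R$25,655.00
  R$1,183.20 + 18.22% × (R$25,655.00 − R$15,600.00) = R$1,183.20 + 18.22% × R$10,055.00 = R$3,015.22
Training Fund Levy: YTD R$420,840.00 ≥ cap R$414,190.00 → R$0.00
Total: R$3,015.22 + R$0.00 = R$3,015.22

R$3,015.22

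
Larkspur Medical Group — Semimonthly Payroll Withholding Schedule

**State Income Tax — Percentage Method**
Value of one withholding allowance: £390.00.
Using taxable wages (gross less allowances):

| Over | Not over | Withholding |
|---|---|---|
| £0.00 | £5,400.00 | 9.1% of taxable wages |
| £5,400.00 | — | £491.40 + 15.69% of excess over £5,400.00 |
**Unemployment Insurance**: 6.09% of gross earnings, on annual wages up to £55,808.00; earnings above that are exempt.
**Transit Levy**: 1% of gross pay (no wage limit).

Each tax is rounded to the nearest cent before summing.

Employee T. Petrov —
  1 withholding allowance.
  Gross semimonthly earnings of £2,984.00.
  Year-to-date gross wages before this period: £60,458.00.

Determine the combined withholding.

State Income Tax: taxable = £2,984.00 − 1×£390.00 = £2,594.00
  9.1% × £2,594.00 = £236.05
Unemployment Insurance: YTD £60,458.00 ≥ cap £55,808.00 → £0.00
Transit Levy: 1% × £2,984.00 = £29.84
Total: £236.05 + £0.00 + £29.84 = £265.89

£265.89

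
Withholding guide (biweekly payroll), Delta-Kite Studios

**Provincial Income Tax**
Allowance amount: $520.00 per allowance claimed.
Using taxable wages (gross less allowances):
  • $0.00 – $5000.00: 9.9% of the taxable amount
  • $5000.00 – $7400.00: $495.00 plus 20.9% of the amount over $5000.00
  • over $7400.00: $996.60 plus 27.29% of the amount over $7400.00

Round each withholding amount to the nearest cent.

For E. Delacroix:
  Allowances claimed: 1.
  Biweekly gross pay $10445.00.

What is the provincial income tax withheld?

$1685.67

Provincial Income Tax: taxable = $10445.00 − 1×$520.00 = $9925.00
  $996.60 + 27.29% × ($9925.00 − $7400.00) = $996.60 + 27.29% × $2525.00 = $1685.67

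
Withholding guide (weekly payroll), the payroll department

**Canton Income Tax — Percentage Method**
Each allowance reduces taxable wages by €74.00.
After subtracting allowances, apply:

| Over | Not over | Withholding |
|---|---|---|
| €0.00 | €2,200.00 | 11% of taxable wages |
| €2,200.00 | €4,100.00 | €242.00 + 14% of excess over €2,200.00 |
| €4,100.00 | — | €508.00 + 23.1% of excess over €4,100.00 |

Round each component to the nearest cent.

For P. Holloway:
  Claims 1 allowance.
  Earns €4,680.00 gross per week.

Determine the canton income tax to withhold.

Canton Income Tax: taxable = €4,680.00 − 1×€74.00 = €4,606.00
  €508.00 + 23.1% × (€4,606.00 − €4,100.00) = €508.00 + 23.1% × €506.00 = €624.89

€624.89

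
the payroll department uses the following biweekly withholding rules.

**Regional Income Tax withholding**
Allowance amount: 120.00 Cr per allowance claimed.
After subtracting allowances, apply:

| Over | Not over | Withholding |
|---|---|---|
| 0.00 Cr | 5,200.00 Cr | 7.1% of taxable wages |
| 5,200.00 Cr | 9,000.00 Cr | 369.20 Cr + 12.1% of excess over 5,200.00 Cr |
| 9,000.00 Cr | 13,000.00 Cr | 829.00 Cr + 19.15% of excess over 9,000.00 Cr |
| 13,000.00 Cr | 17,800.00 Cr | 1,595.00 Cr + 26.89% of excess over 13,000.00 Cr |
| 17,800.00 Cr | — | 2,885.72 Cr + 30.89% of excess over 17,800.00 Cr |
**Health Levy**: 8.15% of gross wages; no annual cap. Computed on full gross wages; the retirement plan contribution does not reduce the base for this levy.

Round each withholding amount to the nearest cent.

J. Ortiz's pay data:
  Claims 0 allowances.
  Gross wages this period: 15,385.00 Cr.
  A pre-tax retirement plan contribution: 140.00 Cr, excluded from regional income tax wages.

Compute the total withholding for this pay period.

Regional Income Tax: taxable = 15,385.00 Cr − 140.00 Cr = 15,245.00 Cr
  1,595.00 Cr + 26.89% × (15,245.00 Cr − 13,000.00 Cr) = 1,595.00 Cr + 26.89% × 2,245.00 Cr = 2,198.68 Cr
Health Levy: 8.15% × 15,385.00 Cr = 1,253.88 Cr
Total: 2,198.68 Cr + 1,253.88 Cr = 3,452.56 Cr

3,452.56 Cr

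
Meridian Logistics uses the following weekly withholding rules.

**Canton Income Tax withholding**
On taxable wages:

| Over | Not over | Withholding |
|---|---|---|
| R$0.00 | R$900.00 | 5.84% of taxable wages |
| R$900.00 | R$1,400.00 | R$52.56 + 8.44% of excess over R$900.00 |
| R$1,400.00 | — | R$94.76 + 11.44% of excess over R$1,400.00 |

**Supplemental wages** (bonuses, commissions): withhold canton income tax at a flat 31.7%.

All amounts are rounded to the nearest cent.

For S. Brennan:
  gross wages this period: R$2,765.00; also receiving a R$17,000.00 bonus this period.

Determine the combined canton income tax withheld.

Canton Income Tax: taxable = R$2,765.00
  R$94.76 + 11.44% × (R$2,765.00 − R$1,400.00) = R$94.76 + 11.44% × R$1,365.00 = R$250.92
Supplemental (31.7% flat on bonus): 31.7% × R$17,000.00 = R$5,389.00
Total canton income tax: R$250.92 + R$5,389.00 = R$5,639.92

R$5,639.92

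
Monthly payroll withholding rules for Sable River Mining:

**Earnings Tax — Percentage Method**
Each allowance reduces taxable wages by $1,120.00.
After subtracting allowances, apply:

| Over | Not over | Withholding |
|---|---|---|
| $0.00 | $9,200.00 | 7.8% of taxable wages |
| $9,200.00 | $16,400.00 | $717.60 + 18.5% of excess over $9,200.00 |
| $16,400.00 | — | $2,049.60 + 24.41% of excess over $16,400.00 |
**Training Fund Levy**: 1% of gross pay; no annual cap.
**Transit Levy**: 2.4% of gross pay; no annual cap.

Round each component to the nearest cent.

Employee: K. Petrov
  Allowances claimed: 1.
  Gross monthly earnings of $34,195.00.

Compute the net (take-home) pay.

Earnings Tax: taxable = $34,195.00 − 1×$1,120.00 = $33,075.00
  $2,049.60 + 24.41% × ($33,075.00 − $16,400.00) = $2,049.60 + 24.41% × $16,675.00 = $6,119.97
Training Fund Levy: 1% × $34,195.00 = $341.95
Transit Levy: 2.4% × $34,195.00 = $820.68
Total withheld: $6,119.97 + $341.95 + $820.68 = $7,282.60
Net pay: $34,195.00 − $7,282.60 = $26,912.40

$26,912.40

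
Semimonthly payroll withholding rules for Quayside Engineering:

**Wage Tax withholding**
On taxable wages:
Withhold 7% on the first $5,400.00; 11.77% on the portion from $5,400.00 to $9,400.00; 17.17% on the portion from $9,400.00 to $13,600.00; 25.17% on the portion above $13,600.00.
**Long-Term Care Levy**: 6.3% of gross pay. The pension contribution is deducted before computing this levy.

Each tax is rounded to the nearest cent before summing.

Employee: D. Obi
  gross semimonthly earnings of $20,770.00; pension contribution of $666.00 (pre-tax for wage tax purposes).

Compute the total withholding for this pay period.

Wage Tax: taxable = $20,770.00 − $666.00 = $20,104.00
  $1,569.94 + 25.17% × ($20,104.00 − $13,600.00) = $1,569.94 + 25.17% × $6,504.00 = $3,207.00
Long-Term Care Levy: 6.3% × $20,104.00 = $1,266.55
Total: $3,207.00 + $1,266.55 = $4,473.55

$4,473.55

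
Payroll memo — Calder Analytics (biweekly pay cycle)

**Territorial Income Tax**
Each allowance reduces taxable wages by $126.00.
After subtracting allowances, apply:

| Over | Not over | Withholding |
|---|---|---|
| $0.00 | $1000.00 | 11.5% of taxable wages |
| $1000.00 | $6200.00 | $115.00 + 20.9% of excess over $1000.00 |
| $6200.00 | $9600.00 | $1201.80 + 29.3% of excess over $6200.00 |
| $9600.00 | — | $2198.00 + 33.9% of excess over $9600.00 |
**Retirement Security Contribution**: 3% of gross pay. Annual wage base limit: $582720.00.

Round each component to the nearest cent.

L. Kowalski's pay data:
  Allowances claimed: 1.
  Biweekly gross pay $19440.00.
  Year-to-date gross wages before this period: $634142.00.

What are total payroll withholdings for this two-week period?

$5491.05

Territorial Income Tax: taxable = $19440.00 − 1×$126.00 = $19314.00
  $2198.00 + 33.9% × ($19314.00 − $9600.00) = $2198.00 + 33.9% × $9714.00 = $5491.05
Retirement Security Contribution: YTD $634142.00 ≥ cap $582720.00 → $0.00
Total: $5491.05 + $0.00 = $5491.05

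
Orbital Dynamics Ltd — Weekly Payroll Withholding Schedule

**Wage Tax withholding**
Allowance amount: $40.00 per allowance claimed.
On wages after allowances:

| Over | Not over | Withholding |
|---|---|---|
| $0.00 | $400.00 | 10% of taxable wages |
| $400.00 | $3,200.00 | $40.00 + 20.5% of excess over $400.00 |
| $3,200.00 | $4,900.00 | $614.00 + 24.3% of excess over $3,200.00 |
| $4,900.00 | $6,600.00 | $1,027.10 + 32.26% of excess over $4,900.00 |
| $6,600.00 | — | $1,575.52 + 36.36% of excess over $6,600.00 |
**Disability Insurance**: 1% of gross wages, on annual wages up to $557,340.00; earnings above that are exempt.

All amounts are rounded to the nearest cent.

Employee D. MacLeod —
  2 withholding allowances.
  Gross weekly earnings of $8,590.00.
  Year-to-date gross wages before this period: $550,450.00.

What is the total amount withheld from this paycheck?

$2,338.90

Wage Tax: taxable = $8,590.00 − 2×$40.00 = $8,510.00
  $1,575.52 + 36.36% × ($8,510.00 − $6,600.00) = $1,575.52 + 36.36% × $1,910.00 = $2,270.00
Disability Insurance: cap $557,340.00 − YTD $550,450.00 = $6,890.00 subject; 1% × $6,890.00 = $68.90
Total: $2,270.00 + $68.90 = $2,338.90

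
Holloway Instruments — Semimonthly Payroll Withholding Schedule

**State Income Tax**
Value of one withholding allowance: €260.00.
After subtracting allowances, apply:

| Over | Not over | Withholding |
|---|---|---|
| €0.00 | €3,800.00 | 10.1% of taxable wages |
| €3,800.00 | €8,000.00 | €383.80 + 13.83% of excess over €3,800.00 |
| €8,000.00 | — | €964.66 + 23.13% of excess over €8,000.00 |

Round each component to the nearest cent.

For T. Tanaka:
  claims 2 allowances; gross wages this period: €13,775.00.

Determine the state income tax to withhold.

State Income Tax: taxable = €13,775.00 − 2×€260.00 = €13,255.00
  €964.66 + 23.13% × (€13,255.00 − €8,000.00) = €964.66 + 23.13% × €5,255.00 = €2,180.14

€2,180.14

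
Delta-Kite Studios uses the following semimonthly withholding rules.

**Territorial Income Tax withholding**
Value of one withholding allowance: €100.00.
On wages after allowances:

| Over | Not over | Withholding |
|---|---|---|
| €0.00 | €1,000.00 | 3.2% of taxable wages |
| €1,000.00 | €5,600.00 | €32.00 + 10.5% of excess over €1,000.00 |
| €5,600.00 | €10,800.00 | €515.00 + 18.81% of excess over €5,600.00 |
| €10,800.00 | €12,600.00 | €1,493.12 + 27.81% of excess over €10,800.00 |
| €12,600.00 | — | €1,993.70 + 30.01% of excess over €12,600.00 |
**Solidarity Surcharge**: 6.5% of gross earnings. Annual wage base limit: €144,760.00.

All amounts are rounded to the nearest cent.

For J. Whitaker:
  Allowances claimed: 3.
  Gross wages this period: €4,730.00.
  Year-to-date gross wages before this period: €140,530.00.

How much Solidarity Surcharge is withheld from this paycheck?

Solidarity Surcharge: cap €144,760.00 − YTD €140,530.00 = €4,230.00 subject; 6.5% × €4,230.00 = €274.95

€274.95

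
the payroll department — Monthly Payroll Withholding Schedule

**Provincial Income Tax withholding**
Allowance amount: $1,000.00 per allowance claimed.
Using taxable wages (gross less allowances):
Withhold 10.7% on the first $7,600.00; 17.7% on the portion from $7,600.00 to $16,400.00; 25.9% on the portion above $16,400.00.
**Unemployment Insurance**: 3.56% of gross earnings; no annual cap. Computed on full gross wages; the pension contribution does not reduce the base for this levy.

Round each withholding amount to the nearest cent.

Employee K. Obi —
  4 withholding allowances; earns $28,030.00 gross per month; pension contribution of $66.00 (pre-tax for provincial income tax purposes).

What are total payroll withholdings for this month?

$5,327.75

Provincial Income Tax: taxable = $28,030.00 − $66.00 − 4×$1,000.00 = $23,964.00
  $2,370.80 + 25.9% × ($23,964.00 − $16,400.00) = $2,370.80 + 25.9% × $7,564.00 = $4,329.88
Unemployment Insurance: 3.56% × $28,030.00 = $997.87
Total: $4,329.88 + $997.87 = $5,327.75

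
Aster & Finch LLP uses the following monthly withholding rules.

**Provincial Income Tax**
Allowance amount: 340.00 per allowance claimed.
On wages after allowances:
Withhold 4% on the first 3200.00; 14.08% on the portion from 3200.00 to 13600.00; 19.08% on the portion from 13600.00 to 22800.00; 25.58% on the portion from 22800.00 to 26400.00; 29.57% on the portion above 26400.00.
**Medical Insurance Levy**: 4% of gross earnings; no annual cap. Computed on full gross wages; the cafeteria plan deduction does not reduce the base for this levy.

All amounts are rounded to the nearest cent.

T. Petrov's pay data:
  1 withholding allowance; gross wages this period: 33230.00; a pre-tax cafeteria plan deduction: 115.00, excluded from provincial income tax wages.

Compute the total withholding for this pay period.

7482.85

Provincial Income Tax: taxable = 33230.00 − 115.00 − 1×340.00 = 32775.00
  4268.56 + 29.57% × (32775.00 − 26400.00) = 4268.56 + 29.57% × 6375.00 = 6153.65
Medical Insurance Levy: 4% × 33230.00 = 1329.20
Total: 6153.65 + 1329.20 = 7482.85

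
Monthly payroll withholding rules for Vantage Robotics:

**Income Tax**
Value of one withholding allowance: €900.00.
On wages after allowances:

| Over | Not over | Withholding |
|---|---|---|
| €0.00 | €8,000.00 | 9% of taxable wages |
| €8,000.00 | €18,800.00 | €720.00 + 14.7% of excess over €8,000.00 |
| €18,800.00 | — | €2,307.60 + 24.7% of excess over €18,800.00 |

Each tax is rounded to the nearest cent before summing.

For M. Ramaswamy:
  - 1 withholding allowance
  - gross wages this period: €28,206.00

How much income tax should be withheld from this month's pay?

Income Tax: taxable = €28,206.00 − 1×€900.00 = €27,306.00
  €2,307.60 + 24.7% × (€27,306.00 − €18,800.00) = €2,307.60 + 24.7% × €8,506.00 = €4,408.58

€4,408.58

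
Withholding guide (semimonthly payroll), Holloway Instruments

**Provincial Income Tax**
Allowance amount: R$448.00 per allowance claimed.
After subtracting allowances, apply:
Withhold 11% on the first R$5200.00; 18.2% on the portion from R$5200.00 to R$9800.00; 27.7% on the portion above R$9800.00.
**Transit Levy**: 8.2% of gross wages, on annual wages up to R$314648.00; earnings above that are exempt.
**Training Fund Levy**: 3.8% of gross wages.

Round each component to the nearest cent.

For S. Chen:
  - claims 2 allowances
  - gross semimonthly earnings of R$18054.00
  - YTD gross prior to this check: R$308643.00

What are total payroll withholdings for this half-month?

R$4625.83

Provincial Income Tax: taxable = R$18054.00 − 2×R$448.00 = R$17158.00
  R$1409.20 + 27.7% × (R$17158.00 − R$9800.00) = R$1409.20 + 27.7% × R$7358.00 = R$3447.37
Transit Levy: cap R$314648.00 − YTD R$308643.00 = R$6005.00 subject; 8.2% × R$6005.00 = R$492.41
Training Fund Levy: 3.8% × R$18054.00 = R$686.05
Total: R$3447.37 + R$492.41 + R$686.05 = R$4625.83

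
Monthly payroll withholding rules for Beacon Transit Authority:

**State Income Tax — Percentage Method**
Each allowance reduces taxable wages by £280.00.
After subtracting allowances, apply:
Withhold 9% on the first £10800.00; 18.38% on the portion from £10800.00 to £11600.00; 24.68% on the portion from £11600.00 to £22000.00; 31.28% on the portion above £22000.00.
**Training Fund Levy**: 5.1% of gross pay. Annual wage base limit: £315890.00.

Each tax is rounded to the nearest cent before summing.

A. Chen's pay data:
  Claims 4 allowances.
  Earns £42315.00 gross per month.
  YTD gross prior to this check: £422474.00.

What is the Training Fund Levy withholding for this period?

Training Fund Levy: YTD £422474.00 ≥ cap £315890.00 → £0.00

£0.00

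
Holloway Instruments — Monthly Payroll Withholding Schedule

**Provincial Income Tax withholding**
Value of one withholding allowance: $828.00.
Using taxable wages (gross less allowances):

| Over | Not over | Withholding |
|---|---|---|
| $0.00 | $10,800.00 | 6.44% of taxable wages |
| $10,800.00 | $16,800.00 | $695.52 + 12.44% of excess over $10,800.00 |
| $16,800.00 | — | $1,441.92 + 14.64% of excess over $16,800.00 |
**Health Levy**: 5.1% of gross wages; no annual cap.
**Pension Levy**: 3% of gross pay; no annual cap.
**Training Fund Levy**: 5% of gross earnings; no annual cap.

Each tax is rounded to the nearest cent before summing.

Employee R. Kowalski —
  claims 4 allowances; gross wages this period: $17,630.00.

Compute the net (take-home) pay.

Provincial Income Tax: taxable = $17,630.00 − 4×$828.00 = $14,318.00
  $695.52 + 12.44% × ($14,318.00 − $10,800.00) = $695.52 + 12.44% × $3,518.00 = $1,133.16
Health Levy: 5.1% × $17,630.00 = $899.13
Pension Levy: 3% × $17,630.00 = $528.90
Training Fund Levy: 5% × $17,630.00 = $881.50
Total withheld: $1,133.16 + $899.13 + $528.90 + $881.50 = $3,442.69
Net pay: $17,630.00 − $3,442.69 = $14,187.31

$14,187.31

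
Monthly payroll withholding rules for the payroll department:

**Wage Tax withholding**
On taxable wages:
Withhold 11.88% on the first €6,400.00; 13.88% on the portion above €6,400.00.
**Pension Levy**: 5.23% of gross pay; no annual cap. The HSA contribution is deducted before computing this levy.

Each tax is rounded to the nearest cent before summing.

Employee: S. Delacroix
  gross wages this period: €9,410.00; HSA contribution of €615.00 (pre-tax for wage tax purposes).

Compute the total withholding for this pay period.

€1,552.73

Wage Tax: taxable = €9,410.00 − €615.00 = €8,795.00
  €760.32 + 13.88% × (€8,795.00 − €6,400.00) = €760.32 + 13.88% × €2,395.00 = €1,092.75
Pension Levy: 5.23% × €8,795.00 = €459.98
Total: €1,092.75 + €459.98 = €1,552.73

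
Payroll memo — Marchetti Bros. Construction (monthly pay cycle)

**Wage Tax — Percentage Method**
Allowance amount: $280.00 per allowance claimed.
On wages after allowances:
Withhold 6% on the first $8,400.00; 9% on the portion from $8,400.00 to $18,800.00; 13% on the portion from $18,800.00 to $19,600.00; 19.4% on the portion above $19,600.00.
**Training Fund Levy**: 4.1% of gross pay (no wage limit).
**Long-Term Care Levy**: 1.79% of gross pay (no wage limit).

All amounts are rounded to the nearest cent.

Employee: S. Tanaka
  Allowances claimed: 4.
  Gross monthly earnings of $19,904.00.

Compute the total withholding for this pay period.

$2,610.90

Wage Tax: taxable = $19,904.00 − 4×$280.00 = $18,784.00
  $504.00 + 9% × ($18,784.00 − $8,400.00) = $504.00 + 9% × $10,384.00 = $1,438.56
Training Fund Levy: 4.1% × $19,904.00 = $816.06
Long-Term Care Levy: 1.79% × $19,904.00 = $356.28
Total: $1,438.56 + $816.06 + $356.28 = $2,610.90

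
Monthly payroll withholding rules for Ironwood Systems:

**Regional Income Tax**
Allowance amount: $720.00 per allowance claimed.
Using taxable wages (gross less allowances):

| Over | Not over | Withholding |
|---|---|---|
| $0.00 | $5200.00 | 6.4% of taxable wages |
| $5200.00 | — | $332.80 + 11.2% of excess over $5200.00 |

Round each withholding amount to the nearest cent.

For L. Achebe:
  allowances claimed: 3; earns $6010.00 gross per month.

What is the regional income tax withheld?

$246.40

Regional Income Tax: taxable = $6010.00 − 3×$720.00 = $3850.00
  6.4% × $3850.00 = $246.40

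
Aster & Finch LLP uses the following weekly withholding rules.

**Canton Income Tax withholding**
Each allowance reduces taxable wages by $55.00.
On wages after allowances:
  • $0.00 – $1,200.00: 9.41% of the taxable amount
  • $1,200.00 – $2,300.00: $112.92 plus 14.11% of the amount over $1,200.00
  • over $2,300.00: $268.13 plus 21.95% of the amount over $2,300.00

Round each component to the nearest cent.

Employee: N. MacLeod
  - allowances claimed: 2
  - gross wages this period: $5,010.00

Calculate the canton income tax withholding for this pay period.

Canton Income Tax: taxable = $5,010.00 − 2×$55.00 = $4,900.00
  $268.13 + 21.95% × ($4,900.00 − $2,300.00) = $268.13 + 21.95% × $2,600.00 = $838.83

$838.83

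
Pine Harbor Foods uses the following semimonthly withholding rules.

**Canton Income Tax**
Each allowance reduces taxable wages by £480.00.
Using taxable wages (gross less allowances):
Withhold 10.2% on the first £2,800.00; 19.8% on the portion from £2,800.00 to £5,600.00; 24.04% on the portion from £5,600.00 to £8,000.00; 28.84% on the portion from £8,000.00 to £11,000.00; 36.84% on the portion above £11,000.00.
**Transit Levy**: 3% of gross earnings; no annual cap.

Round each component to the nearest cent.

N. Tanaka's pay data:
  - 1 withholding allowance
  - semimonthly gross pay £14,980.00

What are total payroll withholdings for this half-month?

£4,020.96

Canton Income Tax: taxable = £14,980.00 − 1×£480.00 = £14,500.00
  £2,282.16 + 36.84% × (£14,500.00 − £11,000.00) = £2,282.16 + 36.84% × £3,500.00 = £3,571.56
Transit Levy: 3% × £14,980.00 = £449.40
Total: £3,571.56 + £449.40 = £4,020.96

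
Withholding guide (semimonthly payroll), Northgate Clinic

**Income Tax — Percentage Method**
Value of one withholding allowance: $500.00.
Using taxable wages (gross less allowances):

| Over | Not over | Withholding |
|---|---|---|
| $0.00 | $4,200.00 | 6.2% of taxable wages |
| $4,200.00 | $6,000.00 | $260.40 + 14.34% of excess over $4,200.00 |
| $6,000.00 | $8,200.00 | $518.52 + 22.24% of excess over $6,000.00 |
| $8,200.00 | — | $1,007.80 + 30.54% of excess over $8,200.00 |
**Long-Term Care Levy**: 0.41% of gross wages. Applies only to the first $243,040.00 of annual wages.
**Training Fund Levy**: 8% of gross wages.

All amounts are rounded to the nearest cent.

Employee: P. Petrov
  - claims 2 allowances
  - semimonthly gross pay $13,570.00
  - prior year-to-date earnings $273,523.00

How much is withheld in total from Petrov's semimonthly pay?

$3,428.00

Income Tax: taxable = $13,570.00 − 2×$500.00 = $12,570.00
  $1,007.80 + 30.54% × ($12,570.00 − $8,200.00) = $1,007.80 + 30.54% × $4,370.00 = $2,342.40
Long-Term Care Levy: YTD $273,523.00 ≥ cap $243,040.00 → $0.00
Training Fund Levy: 8% × $13,570.00 = $1,085.60
Total: $2,342.40 + $0.00 + $1,085.60 = $3,428.00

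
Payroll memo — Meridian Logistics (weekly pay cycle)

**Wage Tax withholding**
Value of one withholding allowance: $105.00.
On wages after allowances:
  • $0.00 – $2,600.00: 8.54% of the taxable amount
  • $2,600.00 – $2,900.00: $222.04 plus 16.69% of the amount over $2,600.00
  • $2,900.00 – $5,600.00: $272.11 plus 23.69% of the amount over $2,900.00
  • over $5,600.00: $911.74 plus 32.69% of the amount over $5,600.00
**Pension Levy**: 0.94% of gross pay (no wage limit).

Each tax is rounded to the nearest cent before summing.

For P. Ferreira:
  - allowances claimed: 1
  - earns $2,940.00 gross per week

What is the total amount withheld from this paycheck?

Wage Tax: taxable = $2,940.00 − 1×$105.00 = $2,835.00
  $222.04 + 16.69% × ($2,835.00 − $2,600.00) = $222.04 + 16.69% × $235.00 = $261.26
Pension Levy: 0.94% × $2,940.00 = $27.64
Total: $261.26 + $27.64 = $288.90

$288.90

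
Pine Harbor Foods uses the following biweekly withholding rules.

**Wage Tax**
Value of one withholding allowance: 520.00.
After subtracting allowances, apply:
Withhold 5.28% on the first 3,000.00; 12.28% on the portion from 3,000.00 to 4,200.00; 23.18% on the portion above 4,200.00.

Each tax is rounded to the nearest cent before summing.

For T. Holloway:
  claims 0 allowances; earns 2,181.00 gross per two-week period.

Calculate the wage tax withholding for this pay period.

115.16

Wage Tax: taxable = 2,181.00
  5.28% × 2,181.00 = 115.16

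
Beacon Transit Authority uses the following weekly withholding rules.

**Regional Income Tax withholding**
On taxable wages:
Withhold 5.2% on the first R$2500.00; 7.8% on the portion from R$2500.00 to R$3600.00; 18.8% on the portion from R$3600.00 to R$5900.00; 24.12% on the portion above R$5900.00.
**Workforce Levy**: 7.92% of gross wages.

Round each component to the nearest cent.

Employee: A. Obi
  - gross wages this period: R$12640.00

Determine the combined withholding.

Regional Income Tax: taxable = R$12640.00
  R$648.20 + 24.12% × (R$12640.00 − R$5900.00) = R$648.20 + 24.12% × R$6740.00 = R$2273.89
Workforce Levy: 7.92% × R$12640.00 = R$1001.09
Total: R$2273.89 + R$1001.09 = R$3274.98

R$3274.98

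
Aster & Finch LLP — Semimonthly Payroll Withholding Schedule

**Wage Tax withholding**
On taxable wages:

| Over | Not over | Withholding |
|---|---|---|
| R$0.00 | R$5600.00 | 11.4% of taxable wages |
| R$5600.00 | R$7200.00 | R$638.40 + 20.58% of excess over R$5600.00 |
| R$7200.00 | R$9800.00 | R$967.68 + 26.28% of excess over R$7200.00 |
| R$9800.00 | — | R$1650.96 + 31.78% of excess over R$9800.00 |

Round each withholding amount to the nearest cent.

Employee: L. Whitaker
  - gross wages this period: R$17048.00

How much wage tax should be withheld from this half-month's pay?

Wage Tax: taxable = R$17048.00
  R$1650.96 + 31.78% × (R$17048.00 − R$9800.00) = R$1650.96 + 31.78% × R$7248.00 = R$3954.37

R$3954.37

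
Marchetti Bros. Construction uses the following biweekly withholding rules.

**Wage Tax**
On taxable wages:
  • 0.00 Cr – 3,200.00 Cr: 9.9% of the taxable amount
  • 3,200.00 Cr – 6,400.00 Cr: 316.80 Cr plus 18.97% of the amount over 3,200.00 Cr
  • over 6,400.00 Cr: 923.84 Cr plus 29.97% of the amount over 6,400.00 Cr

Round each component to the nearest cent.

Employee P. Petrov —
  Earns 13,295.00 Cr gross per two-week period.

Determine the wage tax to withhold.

2,990.27 Cr

Wage Tax: taxable = 13,295.00 Cr
  923.84 Cr + 29.97% × (13,295.00 Cr − 6,400.00 Cr) = 923.84 Cr + 29.97% × 6,895.00 Cr = 2,990.27 Cr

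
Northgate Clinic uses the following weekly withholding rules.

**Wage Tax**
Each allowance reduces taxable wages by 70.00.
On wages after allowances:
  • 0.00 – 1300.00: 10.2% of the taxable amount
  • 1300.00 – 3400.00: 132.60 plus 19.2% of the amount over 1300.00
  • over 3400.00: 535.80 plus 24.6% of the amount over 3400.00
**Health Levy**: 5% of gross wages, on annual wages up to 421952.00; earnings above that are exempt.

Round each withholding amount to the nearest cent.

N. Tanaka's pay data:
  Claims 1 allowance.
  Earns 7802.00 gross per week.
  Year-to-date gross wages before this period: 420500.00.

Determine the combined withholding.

Wage Tax: taxable = 7802.00 − 1×70.00 = 7732.00
  535.80 + 24.6% × (7732.00 − 3400.00) = 535.80 + 24.6% × 4332.00 = 1601.47
Health Levy: cap 421952.00 − YTD 420500.00 = 1452.00 subject; 5% × 1452.00 = 72.60
Total: 1601.47 + 72.60 = 1674.07

1674.07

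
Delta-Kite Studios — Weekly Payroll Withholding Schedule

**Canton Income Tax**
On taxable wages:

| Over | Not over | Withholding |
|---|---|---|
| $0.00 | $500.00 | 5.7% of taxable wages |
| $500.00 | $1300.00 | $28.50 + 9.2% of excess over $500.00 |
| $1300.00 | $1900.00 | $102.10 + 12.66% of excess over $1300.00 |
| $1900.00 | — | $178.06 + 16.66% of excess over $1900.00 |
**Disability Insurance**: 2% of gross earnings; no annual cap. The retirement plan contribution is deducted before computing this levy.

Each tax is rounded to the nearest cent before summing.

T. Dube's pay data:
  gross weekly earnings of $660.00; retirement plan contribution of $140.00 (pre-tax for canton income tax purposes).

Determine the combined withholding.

$40.74

Canton Income Tax: taxable = $660.00 − $140.00 = $520.00
  $28.50 + 9.2% × ($520.00 − $500.00) = $28.50 + 9.2% × $20.00 = $30.34
Disability Insurance: 2% × $520.00 = $10.40
Total: $30.34 + $10.40 = $40.74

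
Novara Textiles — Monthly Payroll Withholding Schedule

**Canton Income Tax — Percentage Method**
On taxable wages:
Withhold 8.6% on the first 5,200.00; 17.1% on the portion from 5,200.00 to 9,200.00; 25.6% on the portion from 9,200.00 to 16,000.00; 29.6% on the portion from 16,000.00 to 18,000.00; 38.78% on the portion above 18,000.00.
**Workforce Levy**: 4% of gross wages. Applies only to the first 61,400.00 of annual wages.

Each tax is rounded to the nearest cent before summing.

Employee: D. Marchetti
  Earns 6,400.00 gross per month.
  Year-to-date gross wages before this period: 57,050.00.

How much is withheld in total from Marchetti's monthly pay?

Canton Income Tax: taxable = 6,400.00
  447.20 + 17.1% × (6,400.00 − 5,200.00) = 447.20 + 17.1% × 1,200.00 = 652.40
Workforce Levy: cap 61,400.00 − YTD 57,050.00 = 4,350.00 subject; 4% × 4,350.00 = 174.00
Total: 652.40 + 174.00 = 826.40

826.40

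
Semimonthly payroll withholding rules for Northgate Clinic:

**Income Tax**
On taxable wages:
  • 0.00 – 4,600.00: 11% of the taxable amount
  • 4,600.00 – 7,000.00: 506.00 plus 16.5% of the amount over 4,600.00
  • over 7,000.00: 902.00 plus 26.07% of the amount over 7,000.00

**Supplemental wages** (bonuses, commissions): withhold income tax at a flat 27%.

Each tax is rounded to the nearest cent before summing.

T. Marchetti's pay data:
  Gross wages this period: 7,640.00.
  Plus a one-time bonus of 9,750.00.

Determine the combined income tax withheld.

Income Tax: taxable = 7,640.00
  902.00 + 26.07% × (7,640.00 − 7,000.00) = 902.00 + 26.07% × 640.00 = 1,068.85
Supplemental (27% flat on bonus): 27% × 9,750.00 = 2,632.50
Total income tax: 1,068.85 + 2,632.50 = 3,701.35

3,701.35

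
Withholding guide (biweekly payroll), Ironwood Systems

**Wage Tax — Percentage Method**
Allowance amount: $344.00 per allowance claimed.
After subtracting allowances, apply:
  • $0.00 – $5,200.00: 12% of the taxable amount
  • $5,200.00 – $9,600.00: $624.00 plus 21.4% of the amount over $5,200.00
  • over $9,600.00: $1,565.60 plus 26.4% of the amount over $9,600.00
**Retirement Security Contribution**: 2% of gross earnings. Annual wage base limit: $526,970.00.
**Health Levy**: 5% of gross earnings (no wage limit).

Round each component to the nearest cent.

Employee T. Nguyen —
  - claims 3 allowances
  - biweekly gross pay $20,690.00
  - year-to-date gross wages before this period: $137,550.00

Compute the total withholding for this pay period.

Wage Tax: taxable = $20,690.00 − 3×$344.00 = $19,658.00
  $1,565.60 + 26.4% × ($19,658.00 − $9,600.00) = $1,565.60 + 26.4% × $10,058.00 = $4,220.91
Retirement Security Contribution: 2% × $20,690.00 = $413.80
Health Levy: 5% × $20,690.00 = $1,034.50
Total: $4,220.91 + $413.80 + $1,034.50 = $5,669.21

$5,669.21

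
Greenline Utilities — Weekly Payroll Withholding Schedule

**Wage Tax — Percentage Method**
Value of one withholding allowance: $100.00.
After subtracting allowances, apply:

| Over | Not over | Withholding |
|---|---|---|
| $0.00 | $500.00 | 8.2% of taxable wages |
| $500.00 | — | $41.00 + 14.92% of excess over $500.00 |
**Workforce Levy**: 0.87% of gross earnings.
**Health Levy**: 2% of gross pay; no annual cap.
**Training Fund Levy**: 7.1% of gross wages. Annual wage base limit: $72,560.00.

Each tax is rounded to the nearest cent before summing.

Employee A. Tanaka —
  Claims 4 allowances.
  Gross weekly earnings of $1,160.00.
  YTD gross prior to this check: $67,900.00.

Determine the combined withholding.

$195.44

Wage Tax: taxable = $1,160.00 − 4×$100.00 = $760.00
  $41.00 + 14.92% × ($760.00 − $500.00) = $41.00 + 14.92% × $260.00 = $79.79
Workforce Levy: 0.87% × $1,160.00 = $10.09
Health Levy: 2% × $1,160.00 = $23.20
Training Fund Levy: 7.1% × $1,160.00 = $82.36
Total: $79.79 + $10.09 + $23.20 + $82.36 = $195.44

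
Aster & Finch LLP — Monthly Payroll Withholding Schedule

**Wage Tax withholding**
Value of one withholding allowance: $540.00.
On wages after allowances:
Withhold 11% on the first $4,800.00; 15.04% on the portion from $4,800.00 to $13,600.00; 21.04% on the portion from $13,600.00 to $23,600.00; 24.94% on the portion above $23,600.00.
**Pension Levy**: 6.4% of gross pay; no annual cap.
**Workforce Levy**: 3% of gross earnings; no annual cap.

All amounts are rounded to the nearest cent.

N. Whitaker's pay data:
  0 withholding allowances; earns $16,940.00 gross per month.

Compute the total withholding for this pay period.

$4,146.62

Wage Tax: taxable = $16,940.00
  $1,851.52 + 21.04% × ($16,940.00 − $13,600.00) = $1,851.52 + 21.04% × $3,340.00 = $2,554.26
Pension Levy: 6.4% × $16,940.00 = $1,084.16
Workforce Levy: 3% × $16,940.00 = $508.20
Total: $2,554.26 + $1,084.16 + $508.20 = $4,146.62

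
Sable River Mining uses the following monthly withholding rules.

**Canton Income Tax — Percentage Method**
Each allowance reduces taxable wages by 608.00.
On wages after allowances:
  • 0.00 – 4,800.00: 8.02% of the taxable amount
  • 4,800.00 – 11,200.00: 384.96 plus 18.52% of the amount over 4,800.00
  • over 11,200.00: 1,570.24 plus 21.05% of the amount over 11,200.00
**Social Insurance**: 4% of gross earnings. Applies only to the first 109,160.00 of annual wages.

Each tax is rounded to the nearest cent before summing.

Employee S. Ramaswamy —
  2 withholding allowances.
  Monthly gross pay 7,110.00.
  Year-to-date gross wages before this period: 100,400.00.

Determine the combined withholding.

Canton Income Tax: taxable = 7,110.00 − 2×608.00 = 5,894.00
  384.96 + 18.52% × (5,894.00 − 4,800.00) = 384.96 + 18.52% × 1,094.00 = 587.57
Social Insurance: 4% × 7,110.00 = 284.40
Total: 587.57 + 284.40 = 871.97

871.97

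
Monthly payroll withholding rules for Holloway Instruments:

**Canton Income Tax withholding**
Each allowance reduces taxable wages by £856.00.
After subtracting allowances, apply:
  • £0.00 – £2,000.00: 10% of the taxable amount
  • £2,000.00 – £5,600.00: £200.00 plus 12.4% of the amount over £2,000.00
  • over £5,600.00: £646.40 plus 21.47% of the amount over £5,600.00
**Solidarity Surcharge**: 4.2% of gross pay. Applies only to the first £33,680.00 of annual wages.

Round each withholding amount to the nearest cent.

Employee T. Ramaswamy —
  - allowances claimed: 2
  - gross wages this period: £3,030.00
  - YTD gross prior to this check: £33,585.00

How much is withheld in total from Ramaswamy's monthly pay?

£135.79

Canton Income Tax: taxable = £3,030.00 − 2×£856.00 = £1,318.00
  10% × £1,318.00 = £131.80
Solidarity Surcharge: cap £33,680.00 − YTD £33,585.00 = £95.00 subject; 4.2% × £95.00 = £3.99
Total: £131.80 + £3.99 = £135.79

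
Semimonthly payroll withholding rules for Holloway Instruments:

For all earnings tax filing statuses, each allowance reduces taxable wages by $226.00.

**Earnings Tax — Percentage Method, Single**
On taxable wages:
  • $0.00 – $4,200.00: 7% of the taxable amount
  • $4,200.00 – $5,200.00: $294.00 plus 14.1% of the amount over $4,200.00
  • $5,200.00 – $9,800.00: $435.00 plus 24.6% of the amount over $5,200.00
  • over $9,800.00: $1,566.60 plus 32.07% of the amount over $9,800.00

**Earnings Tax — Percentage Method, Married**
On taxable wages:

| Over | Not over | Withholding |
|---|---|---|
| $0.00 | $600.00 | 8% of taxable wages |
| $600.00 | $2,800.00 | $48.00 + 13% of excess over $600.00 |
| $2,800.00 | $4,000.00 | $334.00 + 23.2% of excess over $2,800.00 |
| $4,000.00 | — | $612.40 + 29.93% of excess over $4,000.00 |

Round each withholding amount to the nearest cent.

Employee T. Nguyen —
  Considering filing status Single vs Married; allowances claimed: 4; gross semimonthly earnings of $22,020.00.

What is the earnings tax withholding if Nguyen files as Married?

$5,735.22

Earnings Tax (Married): taxable = $22,020.00 − 4×$226.00 = $21,116.00
  $612.40 + 29.93% × ($21,116.00 − $4,000.00) = $612.40 + 29.93% × $17,116.00 = $5,735.22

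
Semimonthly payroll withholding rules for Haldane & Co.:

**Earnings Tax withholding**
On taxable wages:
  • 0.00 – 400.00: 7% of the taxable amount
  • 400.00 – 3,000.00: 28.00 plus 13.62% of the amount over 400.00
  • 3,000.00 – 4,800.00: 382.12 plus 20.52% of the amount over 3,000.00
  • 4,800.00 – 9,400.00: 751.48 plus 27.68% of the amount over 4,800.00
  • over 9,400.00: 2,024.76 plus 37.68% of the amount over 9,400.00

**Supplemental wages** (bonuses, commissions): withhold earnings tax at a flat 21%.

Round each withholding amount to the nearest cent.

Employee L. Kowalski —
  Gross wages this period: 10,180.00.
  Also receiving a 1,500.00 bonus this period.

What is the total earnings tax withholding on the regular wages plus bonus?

2,633.66

Earnings Tax: taxable = 10,180.00
  2,024.76 + 37.68% × (10,180.00 − 9,400.00) = 2,024.76 + 37.68% × 780.00 = 2,318.66
Supplemental (21% flat on bonus): 21% × 1,500.00 = 315.00
Total earnings tax: 2,318.66 + 315.00 = 2,633.66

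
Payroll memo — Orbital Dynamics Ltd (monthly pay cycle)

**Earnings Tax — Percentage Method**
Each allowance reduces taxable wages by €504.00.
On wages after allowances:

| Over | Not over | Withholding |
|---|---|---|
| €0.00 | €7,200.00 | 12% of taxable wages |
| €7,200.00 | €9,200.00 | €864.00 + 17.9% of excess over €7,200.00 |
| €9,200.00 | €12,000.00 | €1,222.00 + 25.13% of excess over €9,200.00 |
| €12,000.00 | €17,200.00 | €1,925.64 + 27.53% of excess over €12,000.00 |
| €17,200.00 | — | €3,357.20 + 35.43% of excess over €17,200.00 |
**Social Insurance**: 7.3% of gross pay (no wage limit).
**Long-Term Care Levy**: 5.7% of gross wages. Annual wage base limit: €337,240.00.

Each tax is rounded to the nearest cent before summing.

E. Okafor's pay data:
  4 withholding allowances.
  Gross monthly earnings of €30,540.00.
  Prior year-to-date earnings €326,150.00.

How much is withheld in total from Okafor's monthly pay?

€10,230.84

Earnings Tax: taxable = €30,540.00 − 4×€504.00 = €28,524.00
  €3,357.20 + 35.43% × (€28,524.00 − €17,200.00) = €3,357.20 + 35.43% × €11,324.00 = €7,369.29
Social Insurance: 7.3% × €30,540.00 = €2,229.42
Long-Term Care Levy: cap €337,240.00 − YTD €326,150.00 = €11,090.00 subject; 5.7% × €11,090.00 = €632.13
Total: €7,369.29 + €2,229.42 + €632.13 = €10,230.84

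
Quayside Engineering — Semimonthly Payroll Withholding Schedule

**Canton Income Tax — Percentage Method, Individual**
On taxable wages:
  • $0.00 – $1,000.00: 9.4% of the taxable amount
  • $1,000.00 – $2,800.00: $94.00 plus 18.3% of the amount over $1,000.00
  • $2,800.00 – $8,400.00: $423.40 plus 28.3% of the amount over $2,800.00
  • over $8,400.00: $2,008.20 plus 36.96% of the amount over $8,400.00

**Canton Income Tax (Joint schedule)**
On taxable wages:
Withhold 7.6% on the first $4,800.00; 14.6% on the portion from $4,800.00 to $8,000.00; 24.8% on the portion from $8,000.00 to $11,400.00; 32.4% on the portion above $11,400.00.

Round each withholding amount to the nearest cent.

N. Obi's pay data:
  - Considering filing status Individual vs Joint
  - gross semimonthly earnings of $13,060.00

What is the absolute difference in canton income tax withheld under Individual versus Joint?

Canton Income Tax (Individual): taxable = $13,060.00
  $2,008.20 + 36.96% × ($13,060.00 − $8,400.00) = $2,008.20 + 36.96% × $4,660.00 = $3,730.54
Canton Income Tax (Joint): taxable = $13,060.00
  $1,675.20 + 32.4% × ($13,060.00 − $11,400.00) = $1,675.20 + 32.4% × $1,660.00 = $2,213.04
Difference: |$3,730.54 − $2,213.04| = $1,517.50 (higher under Individual)

$1,517.50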